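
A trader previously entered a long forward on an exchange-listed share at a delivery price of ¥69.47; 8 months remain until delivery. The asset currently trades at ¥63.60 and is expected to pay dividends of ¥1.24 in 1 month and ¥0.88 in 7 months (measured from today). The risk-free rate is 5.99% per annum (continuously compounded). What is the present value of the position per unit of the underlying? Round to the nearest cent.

PV(remaining dividends) I = 1.24·e^(−0.0599·1/12) + 0.88·e^(−0.0599·7/12) = 2.0836
Current forward F = (S − I)·e^(rT) = (63.60 − 2.0836)·e^(0.0599·8/12) = 61.5164 × 1.040741 = 64.0226
Value (long) = (F − K)·e^(−rT) = (64.0226 − 69.47) × 0.960853 = -5.2342
Value = -¥5.23

-¥5.23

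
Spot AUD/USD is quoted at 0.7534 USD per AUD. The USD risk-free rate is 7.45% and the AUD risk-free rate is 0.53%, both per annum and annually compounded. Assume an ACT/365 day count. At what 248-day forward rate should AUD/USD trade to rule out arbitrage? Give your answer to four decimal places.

By covered interest parity, F = S · (1+r_USD)^T / (1+r_AUD)^T
= 0.7534 × 1.050034 / 1.003598 = 0.7534 × 1.046270
F = 0.7883 USD per AUD

0.7883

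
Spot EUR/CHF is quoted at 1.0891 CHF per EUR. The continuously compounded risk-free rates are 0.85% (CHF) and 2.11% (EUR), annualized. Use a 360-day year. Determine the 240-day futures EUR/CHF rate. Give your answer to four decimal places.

1.0800

F = S·e^((r_CHF − r_EUR)T) = 1.0891 · e^((0.0085 − 0.0211) × 240/360)
= 1.0891 · e^-0.008400 = 1.0891 × 0.991635
F = 1.0800 CHF per EUR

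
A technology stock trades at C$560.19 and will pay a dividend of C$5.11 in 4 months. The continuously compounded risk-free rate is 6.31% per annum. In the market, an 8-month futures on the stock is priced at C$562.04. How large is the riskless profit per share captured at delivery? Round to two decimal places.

PV(dividends) I = 5.11·e^(−0.0631·4/12) = 5.0036
Fair futures F* = (S − I)·e^(rT) = (560.19 − 5.0036)·e^0.042067 = 555.1864 × 1.042964 = 579.0394
Market C$562.04 < fair 579.0394: forward underpriced → reverse cash-and-carry (short the stock, invest proceeds at r, pay the dividends, go long the forward).
Profit at T = |F_mkt − F*| = |562.04 − 579.0394| = C$17.00 per share

C$17.00 per share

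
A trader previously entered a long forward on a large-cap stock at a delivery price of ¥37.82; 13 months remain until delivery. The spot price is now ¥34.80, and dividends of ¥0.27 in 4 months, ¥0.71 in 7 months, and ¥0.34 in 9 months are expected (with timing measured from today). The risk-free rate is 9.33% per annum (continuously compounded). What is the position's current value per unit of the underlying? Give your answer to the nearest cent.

-¥0.64

PV(remaining dividends) I = 0.27·e^(−0.0933·4/12) + 0.71·e^(−0.0933·7/12) + 0.34·e^(−0.0933·9/12) = 1.2511
Current forward F = (S − I)·e^(rT) = (34.80 − 1.2511)·e^(0.0933·13/12) = 33.5489 × 1.106360 = 37.1172
Value (long) = (F − K)·e^(−rT) = (37.1172 − 37.82) × 0.903865 = -0.6352
Value = -¥0.64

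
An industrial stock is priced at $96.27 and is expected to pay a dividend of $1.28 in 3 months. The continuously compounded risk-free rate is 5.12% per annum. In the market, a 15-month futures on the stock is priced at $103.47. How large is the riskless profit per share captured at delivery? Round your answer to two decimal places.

$2.18 per share

PV(dividends) I = 1.28·e^(−0.0512·3/12) = 1.2637
Fair futures F* = (S − I)·e^(rT) = (96.27 − 1.2637)·e^0.064000 = 95.0063 × 1.066092 = 101.2855
Market $103.47 > fair 101.2855: forward overpriced → cash-and-carry (borrow at r, buy the stock and collect the dividends, short the forward).
Profit at T = |F_mkt − F*| = |103.47 − 101.2855| = $2.18 per share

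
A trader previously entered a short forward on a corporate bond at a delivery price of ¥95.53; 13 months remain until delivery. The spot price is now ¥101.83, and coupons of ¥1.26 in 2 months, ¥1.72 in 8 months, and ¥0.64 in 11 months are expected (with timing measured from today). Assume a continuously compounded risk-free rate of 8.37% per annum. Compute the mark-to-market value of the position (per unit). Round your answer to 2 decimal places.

PV(remaining coupons) I = 1.26·e^(−0.0837·2/12) + 1.72·e^(−0.0837·8/12) + 0.64·e^(−0.0837·11/12) = 3.4619
Current forward F = (S − I)·e^(rT) = (101.83 − 3.4619)·e^(0.0837·13/12) = 98.3681 × 1.094913 = 107.7045
Value (long) = (F − K)·e^(−rT) = (107.7045 − 95.53) × 0.913314 = 11.1191
Short position value = −(long value) = -¥11.12

-¥11.12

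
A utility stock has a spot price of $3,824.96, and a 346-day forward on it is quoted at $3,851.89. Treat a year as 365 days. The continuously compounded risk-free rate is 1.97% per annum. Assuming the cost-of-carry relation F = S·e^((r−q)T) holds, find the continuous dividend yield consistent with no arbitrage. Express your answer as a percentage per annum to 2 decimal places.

From F = S·e^((r−q)T): (r − q) = ln(F/S)/T
ln(3851.89/3824.96) = ln(1.007041) = 0.007016
(r − q) = 0.007016 / (346/365) = 0.007401
q = r − ln(F/S)/T = 0.0197 − 0.007401 = 0.012299
q = 1.23%

1.23%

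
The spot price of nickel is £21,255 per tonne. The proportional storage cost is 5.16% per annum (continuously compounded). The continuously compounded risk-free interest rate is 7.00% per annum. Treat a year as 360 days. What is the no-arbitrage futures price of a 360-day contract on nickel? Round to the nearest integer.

Net carry = r + u − y = 0.0700 + 0.0516 − 0.0000 = 0.1216
F = S·e^((r+u−y)T) = 21255 · e^(0.1216 × 360/360) = 21255 · e^0.121600
= 21255 × 1.129302 = £24,003 per tonne

£24,003 per tonne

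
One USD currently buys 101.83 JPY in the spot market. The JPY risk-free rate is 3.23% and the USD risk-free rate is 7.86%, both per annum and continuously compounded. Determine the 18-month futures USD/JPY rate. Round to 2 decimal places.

95.00

F = S·e^((r_JPY − r_USD)T) = 101.83 · e^((0.0323 − 0.0786) × 18/12)
= 101.83 · e^-0.069450 = 101.83 × 0.932907
F = 95.00 JPY per USD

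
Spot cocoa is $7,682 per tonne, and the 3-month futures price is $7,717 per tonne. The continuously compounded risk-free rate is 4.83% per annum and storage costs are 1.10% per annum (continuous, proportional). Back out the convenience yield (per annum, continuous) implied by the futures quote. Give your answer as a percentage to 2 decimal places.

F = S·e^((r+u−y)T) ⇒ (r+u−y) = ln(F/S)/T
ln(7717/7682) = 0.004546; /T ⇒ 0.018184
y = r + u − ln(F/S)/T = 0.0483 + 0.0110 − 0.018184 = 0.041116
y = 4.11%

4.11%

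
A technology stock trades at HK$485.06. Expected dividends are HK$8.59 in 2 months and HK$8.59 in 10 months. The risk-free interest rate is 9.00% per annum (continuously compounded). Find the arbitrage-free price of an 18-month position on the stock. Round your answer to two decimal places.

HK$536.36

PV(dividends) I = 8.59·e^(−0.0900·2/12) + 8.59·e^(−0.0900·10/12)
I = 8.4621 + 7.9693 = 16.4314
F = (S − I)·e^(rT) = (485.06 − 16.4314) · e^(0.0900·18/12)
= 468.6286 · e^0.135000 = 468.6286 × 1.144537 = HK$536.36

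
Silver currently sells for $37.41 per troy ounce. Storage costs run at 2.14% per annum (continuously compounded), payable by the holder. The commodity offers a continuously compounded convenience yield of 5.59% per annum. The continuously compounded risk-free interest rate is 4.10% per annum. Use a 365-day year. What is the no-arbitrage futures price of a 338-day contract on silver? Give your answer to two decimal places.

$37.64 per troy ounce

Net carry = r + u − y = 0.0410 + 0.0214 − 0.0559 = 0.0065
F = S·e^((r+u−y)T) = 37.41 · e^(0.0065 × 338/365) = 37.41 · e^0.006019
= 37.41 × 1.006037 = $37.64 per troy ounce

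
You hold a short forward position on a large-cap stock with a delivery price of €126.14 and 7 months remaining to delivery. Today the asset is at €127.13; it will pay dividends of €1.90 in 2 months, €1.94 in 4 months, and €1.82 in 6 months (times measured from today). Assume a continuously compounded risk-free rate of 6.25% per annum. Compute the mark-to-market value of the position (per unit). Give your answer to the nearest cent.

€0.04

PV(remaining dividends) I = 1.90·e^(−0.0625·2/12) + 1.94·e^(−0.0625·4/12) + 1.82·e^(−0.0625·6/12) = 5.5443
Current forward F = (S − I)·e^(rT) = (127.13 − 5.5443)·e^(0.0625·7/12) = 121.5857 × 1.037131 = 126.1003
Value (long) = (F − K)·e^(−rT) = (126.1003 − 126.14) × 0.964198 = -0.0383
Short position value = −(long value) = €0.04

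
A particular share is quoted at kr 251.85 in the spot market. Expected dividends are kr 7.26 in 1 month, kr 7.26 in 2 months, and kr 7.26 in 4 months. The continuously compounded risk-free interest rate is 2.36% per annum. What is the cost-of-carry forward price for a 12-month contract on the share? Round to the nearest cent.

PV(dividends) I = 7.26·e^(−0.0236·1/12) + 7.26·e^(−0.0236·2/12) + 7.26·e^(−0.0236·4/12)
I = 7.2457 + 7.2315 + 7.2031 = 21.6803
F = (S − I)·e^(rT) = (251.85 − 21.6803) · e^(0.0236·12/12)
= 230.1697 · e^0.023600 = 230.1697 × 1.023881 = kr 235.67

kr 235.67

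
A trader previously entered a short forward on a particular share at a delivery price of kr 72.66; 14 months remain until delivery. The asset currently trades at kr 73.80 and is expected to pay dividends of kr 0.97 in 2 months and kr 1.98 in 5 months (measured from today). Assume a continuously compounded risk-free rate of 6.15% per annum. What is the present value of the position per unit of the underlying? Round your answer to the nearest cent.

PV(remaining dividends) I = 0.97·e^(−0.0615·2/12) + 1.98·e^(−0.0615·5/12) = 2.8900
Current forward F = (S − I)·e^(rT) = (73.80 − 2.8900)·e^(0.0615·14/12) = 70.9100 × 1.074387 = 76.1848
Value (long) = (F − K)·e^(−rT) = (76.1848 − 72.66) × 0.930764 = 3.2808
Short position value = −(long value) = -kr 3.28

-kr 3.28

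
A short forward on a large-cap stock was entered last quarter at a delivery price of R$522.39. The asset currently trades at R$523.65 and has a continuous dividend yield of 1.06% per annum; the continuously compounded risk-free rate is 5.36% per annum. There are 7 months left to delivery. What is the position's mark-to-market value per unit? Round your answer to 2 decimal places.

-R$14.11

Current fair forward for the remaining 7 months: F = S·e^((r − q)·T), (r − q) = 0.0536 − 0.0106 = 0.0430
F = 523.65 · e^(0.0430 × 7/12) = 523.65 × 1.025401 = 536.9512
Value of long forward = (F − K)·e^(−rT) = (536.9512 − 522.39) · e^(−0.0536·7/12)
= 14.5612 × 0.969217 = 14.11
Short position value = −(long value) = -R$14.11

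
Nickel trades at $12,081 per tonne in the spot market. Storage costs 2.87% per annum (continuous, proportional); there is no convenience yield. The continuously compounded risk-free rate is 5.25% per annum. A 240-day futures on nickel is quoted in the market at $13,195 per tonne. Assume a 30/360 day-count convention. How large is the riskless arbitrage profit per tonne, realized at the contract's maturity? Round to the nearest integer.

$442 per tonne

Fair futures: F* = S·e^(carry·T), with carry = (r + u) = 0.0525 + 0.0287 = 0.0812
F* = 12081 · e^(0.0812 × 240/360) = 12081 · e^0.054133 = 12081 × 1.055625 = $12753.0056
Market $13195 > fair $12753.0056: forward overpriced → cash-and-carry (buy spot, short the forward).
At maturity, profit = |F_mkt − F*| = |13195 − 12753.0056| = $442 per tonne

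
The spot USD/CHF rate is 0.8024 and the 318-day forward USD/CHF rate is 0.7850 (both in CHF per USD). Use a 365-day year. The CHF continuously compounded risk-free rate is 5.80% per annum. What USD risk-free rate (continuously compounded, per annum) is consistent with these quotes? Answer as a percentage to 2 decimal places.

F = S·e^((r_CHF − r_USD)T) ⇒ r_USD = r_CHF − ln(F/S)/T
ln(0.7850/0.8024) = -0.021924; /(318/365) = -0.025164
r_USD = 0.0580 + 0.025164 = 0.083164
r_USD = 8.32%

8.32%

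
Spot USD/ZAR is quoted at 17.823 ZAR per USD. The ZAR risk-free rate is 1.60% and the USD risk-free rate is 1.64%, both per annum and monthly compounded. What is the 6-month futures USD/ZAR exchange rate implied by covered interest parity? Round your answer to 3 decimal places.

By covered interest parity, F = S · (1+r_ZAR/12)^(12T) / (1+r_USD/12)^(12T)
= 17.823 × 1.008027 / 1.008228 = 17.823 × 0.999801
F = 17.819 ZAR per USD

17.819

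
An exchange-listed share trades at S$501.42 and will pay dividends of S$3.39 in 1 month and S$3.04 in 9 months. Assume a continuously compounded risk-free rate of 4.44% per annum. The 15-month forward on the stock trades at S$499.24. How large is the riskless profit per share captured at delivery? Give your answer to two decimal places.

PV(dividends) I = 3.39·e^(−0.0444·1/12) + 3.04·e^(−0.0444·9/12) = 6.3179
Fair forward F* = (S − I)·e^(rT) = (501.42 − 6.3179)·e^0.055500 = 495.1021 × 1.057069 = 523.3571
Market S$499.24 < fair 523.3571: forward underpriced → reverse cash-and-carry (short the stock, invest proceeds at r, pay the dividends, go long the forward).
Profit at T = |F_mkt − F*| = |499.24 − 523.3571| = S$24.12 per share

S$24.12 per share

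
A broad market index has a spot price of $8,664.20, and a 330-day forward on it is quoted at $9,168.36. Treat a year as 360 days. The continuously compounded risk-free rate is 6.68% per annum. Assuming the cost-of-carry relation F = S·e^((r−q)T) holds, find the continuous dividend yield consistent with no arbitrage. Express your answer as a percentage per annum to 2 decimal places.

From F = S·e^((r−q)T): (r − q) = ln(F/S)/T
ln(9168.36/8664.20) = ln(1.058189) = 0.056559
(r − q) = 0.056559 / (330/360) = 0.061701
q = r − ln(F/S)/T = 0.0668 − 0.061701 = 0.005099
q = 0.51%

0.51%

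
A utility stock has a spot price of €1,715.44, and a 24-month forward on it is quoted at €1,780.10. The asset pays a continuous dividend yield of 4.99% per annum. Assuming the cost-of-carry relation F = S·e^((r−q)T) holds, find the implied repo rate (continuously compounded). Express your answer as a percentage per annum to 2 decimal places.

From F = S·e^((r−q)T): (r − q) = ln(F/S)/T
ln(1780.10/1715.44) = ln(1.037693) = 0.037000
(r − q) = 0.037000 / (24/12) = 0.018500
r = ln(F/S)/T + q = 0.018500 + 0.0499 = 0.068400
r = 6.84%

6.84%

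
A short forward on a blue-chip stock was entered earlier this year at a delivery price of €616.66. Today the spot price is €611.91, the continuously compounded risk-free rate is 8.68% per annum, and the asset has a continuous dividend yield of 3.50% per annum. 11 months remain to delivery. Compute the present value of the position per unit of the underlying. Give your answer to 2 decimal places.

-€23.09

Current fair forward for the remaining 11 months: F = S·e^((r − q)·T), (r − q) = 0.0868 − 0.0350 = 0.0518
F = 611.91 · e^(0.0518 × 11/12) = 611.91 × 1.048629 = 641.6666
Value of long forward = (F − K)·e^(−rT) = (641.6666 − 616.66) · e^(−0.0868·11/12)
= 25.0066 × 0.923516 = 23.09
Short position value = −(long value) = -€23.09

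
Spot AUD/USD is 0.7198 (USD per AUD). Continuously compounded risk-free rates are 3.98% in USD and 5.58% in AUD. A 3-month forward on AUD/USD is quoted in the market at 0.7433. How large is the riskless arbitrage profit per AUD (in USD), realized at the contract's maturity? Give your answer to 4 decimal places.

0.0264 per AUD (in USD)

Fair forward: F* = S·e^(carry·T), with carry = (r_USD − r_AUD) = 0.0398 − 0.0558 = -0.0160
F* = 0.7198 · e^(-0.0160 × 3/12) = 0.7198 · e^-0.004000 = 0.7198 × 0.996008 = 0.7169
Market 0.7433 > fair 0.7169: forward overpriced → cash-and-carry (buy spot, short the forward).
At maturity, profit = |F_mkt − F*| = |0.7433 − 0.7169| = 0.0264 per AUD (in USD)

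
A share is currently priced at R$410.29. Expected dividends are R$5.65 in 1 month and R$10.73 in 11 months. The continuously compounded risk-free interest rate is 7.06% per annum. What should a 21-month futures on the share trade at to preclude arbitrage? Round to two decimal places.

PV(dividends) I = 5.65·e^(−0.0706·1/12) + 10.73·e^(−0.0706·11/12)
I = 5.6169 + 10.0576 = 15.6745
F = (S − I)·e^(rT) = (410.29 − 15.6745) · e^(0.0706·21/12)
= 394.6155 · e^0.123550 = 394.6155 × 1.131507 = R$446.51

R$446.51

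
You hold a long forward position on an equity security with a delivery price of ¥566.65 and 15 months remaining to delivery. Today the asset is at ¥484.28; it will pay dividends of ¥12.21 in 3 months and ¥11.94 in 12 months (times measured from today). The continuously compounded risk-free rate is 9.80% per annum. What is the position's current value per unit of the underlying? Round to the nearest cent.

-¥39.78

PV(remaining dividends) I = 12.21·e^(−0.0980·3/12) + 11.94·e^(−0.0980·12/12) = 22.7399
Current forward F = (S − I)·e^(rT) = (484.28 − 22.7399)·e^(0.0980·15/12) = 461.5401 × 1.130319 = 521.6875
Value (long) = (F − K)·e^(−rT) = (521.6875 − 566.65) × 0.884706 = -39.7786
Value = -¥39.78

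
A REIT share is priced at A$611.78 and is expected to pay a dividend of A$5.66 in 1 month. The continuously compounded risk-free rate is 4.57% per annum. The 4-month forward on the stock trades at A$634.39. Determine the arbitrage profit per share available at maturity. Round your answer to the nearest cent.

PV(dividends) I = 5.66·e^(−0.0457·1/12) = 5.6385
Fair forward F* = (S − I)·e^(rT) = (611.78 − 5.6385)·e^0.015233 = 606.1415 × 1.015350 = 615.4458
Market A$634.39 > fair 615.4458: forward overpriced → cash-and-carry (borrow at r, buy the stock and collect the dividends, short the forward).
Profit at T = |F_mkt − F*| = |634.39 − 615.4458| = A$18.94 per share

A$18.94 per share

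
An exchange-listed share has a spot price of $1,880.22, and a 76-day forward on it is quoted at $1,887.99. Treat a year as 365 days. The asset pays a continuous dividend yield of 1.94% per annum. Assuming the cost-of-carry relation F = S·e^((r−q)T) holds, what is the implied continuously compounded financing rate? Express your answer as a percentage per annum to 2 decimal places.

3.92%

From F = S·e^((r−q)T): (r − q) = ln(F/S)/T
ln(1887.99/1880.22) = ln(1.004132) = 0.004123
(r − q) = 0.004123 / (76/365) = 0.019801
r = ln(F/S)/T + q = 0.019801 + 0.0194 = 0.039201
r = 3.92%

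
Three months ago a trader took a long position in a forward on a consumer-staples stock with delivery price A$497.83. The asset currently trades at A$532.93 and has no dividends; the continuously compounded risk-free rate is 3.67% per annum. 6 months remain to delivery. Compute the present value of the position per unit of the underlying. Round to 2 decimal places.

A$44.15

Current fair forward for the remaining 6 months: F = S·e^(r·T), r = 0.0367
F = 532.93 · e^(0.0367 × 6/12) = 532.93 × 1.018519 = 542.7993
Value of long forward = (F − K)·e^(−rT) = (542.7993 − 497.83) · e^(−0.0367·6/12)
= 44.9693 × 0.981817 = 44.15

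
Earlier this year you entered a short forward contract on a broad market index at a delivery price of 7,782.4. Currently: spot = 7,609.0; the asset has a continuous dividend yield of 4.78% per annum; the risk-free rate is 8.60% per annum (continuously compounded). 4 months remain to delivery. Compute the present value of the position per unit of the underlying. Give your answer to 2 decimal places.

73.75

Current fair forward for the remaining 4 months: F = S·e^((r − q)·T), (r − q) = 0.0860 − 0.0478 = 0.0382
F = 7609.0 · e^(0.0382 × 4/12) = 7609.0 × 1.01281475 = 7706.5074
Value of long forward = (F − K)·e^(−rT) = (7706.5074 − 7782.4) · e^(−0.0860·4/12)
= -75.8926 × 0.97174032 = -73.75
Short position value = −(long value) = 73.75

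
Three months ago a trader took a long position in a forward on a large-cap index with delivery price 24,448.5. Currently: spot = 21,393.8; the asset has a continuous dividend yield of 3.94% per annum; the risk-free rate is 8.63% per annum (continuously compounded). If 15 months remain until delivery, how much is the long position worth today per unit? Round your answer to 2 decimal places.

-1582.71

Current fair forward for the remaining 15 months: F = S·e^((r − q)·T), (r − q) = 0.0863 − 0.0394 = 0.0469
F = 21393.8 · e^(0.0469 × 15/12) = 21393.8 × 1.06037752 = 22685.5046
Value of long forward = (F − K)·e^(−rT) = (22685.5046 − 24448.5) · e^(−0.0863·15/12)
= -1762.9954 × 0.89773981 = -1582.71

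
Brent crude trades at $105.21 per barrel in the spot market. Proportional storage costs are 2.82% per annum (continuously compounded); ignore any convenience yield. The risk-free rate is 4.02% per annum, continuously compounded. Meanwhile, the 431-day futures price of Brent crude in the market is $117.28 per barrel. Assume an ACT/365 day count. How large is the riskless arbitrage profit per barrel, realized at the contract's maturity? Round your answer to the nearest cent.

Fair futures: F* = S·e^(carry·T), with carry = (r + u) = 0.0402 + 0.0282 = 0.0684
F* = 105.21 · e^(0.0684 × 431/365) = 105.21 · e^0.080768 = 105.21 × 1.084119 = $114.0602
Market $117.28 > fair $114.0602: forward overpriced → cash-and-carry (buy spot, short the forward).
At maturity, profit = |F_mkt − F*| = |117.28 − 114.0602| = $3.22 per barrel

$3.22 per barrel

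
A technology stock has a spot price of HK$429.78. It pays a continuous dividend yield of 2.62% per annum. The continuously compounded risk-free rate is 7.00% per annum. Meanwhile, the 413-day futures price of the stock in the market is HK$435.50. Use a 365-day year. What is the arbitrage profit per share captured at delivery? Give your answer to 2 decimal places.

Fair futures: F* = S·e^(carry·T), with carry = (r − q) = 0.0700 − 0.0262 = 0.0438
F* = 429.78 · e^(0.0438 × 413/365) = 429.78 · e^0.049560 = 429.78 × 1.050809 = HK$451.6167
Market HK$435.50 < fair HK$451.6167: forward underpriced → reverse cash-and-carry (short spot, go long the forward).
At maturity, profit = |F_mkt − F*| = |435.50 − 451.6167| = HK$16.12 per share

HK$16.12 per share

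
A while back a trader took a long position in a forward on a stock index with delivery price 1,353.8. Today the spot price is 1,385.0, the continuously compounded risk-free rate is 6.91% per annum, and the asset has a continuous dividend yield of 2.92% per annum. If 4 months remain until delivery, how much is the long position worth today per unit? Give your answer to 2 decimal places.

Current fair forward for the remaining 4 months: F = S·e^((r − q)·T), (r − q) = 0.0691 − 0.0292 = 0.0399
F = 1385.0 · e^(0.0399 × 4/12) = 1385.0 × 1.01338884 = 1403.5435
Value of long forward = (F − K)·e^(−rT) = (1403.5435 − 1353.8) · e^(−0.0691·4/12)
= 49.7435 × 0.97722991 = 48.61

48.61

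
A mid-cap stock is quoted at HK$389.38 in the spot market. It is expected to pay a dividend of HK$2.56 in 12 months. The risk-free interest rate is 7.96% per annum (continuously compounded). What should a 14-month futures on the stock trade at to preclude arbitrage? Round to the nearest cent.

HK$424.68

PV(dividends) I = 2.56·e^(−0.0796·12/12)
I = 2.3641
F = (S − I)·e^(rT) = (389.38 − 2.3641) · e^(0.0796·14/12)
= 387.0159 · e^0.092867 = 387.0159 × 1.097316 = HK$424.68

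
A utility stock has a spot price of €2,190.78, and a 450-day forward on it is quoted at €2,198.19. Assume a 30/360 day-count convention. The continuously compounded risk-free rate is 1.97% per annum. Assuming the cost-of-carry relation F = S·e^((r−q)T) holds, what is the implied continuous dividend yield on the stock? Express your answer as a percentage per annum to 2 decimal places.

1.70%

From F = S·e^((r−q)T): (r − q) = ln(F/S)/T
ln(2198.19/2190.78) = ln(1.003382) = 0.003376
(r − q) = 0.003376 / (450/360) = 0.002701
q = r − ln(F/S)/T = 0.0197 − 0.002701 = 0.016999
q = 1.70%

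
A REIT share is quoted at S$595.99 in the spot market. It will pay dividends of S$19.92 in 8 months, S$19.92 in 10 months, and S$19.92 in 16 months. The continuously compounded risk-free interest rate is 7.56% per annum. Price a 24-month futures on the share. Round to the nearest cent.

S$628.53

PV(dividends) I = 19.92·e^(−0.0756·8/12) + 19.92·e^(−0.0756·10/12) + 19.92·e^(−0.0756·16/12)
I = 18.9409 + 18.7038 + 18.0099 = 55.6546
F = (S − I)·e^(rT) = (595.99 − 55.6546) · e^(0.0756·24/12)
= 540.3354 · e^0.151200 = 540.3354 × 1.163229 = S$628.53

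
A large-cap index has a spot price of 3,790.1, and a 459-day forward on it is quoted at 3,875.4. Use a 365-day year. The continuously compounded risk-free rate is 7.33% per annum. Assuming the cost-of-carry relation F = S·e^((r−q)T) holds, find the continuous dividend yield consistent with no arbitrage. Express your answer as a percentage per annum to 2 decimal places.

5.56%

From F = S·e^((r−q)T): (r − q) = ln(F/S)/T
ln(3875.4/3790.1) = ln(1.022506) = 0.022256
(r − q) = 0.022256 / (459/365) = 0.017698
q = r − ln(F/S)/T = 0.0733 − 0.017698 = 0.055602
q = 5.56%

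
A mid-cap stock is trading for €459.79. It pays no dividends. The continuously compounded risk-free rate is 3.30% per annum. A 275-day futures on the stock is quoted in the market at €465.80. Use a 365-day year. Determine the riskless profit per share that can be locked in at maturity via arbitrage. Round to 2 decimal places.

€5.57 per share

Fair futures: F* = S·e^(carry·T), with carry = r = 0.0330
F* = 459.79 · e^(0.0330 × 275/365) = 459.79 · e^0.024863 = 459.79 × 1.025175 = €471.3652
Market €465.80 < fair €471.3652: forward underpriced → reverse cash-and-carry (short spot, go long the forward).
At maturity, profit = |F_mkt − F*| = |465.80 − 471.3652| = €5.57 per share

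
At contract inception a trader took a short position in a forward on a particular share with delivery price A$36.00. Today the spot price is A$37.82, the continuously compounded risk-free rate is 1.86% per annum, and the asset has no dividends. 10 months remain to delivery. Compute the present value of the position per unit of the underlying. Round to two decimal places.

Current fair forward for the remaining 10 months: F = S·e^(r·T), r = 0.0186
F = 37.82 · e^(0.0186 × 10/12) = 37.82 × 1.015621 = 38.4108
Value of long forward = (F − K)·e^(−rT) = (38.4108 − 36.00) · e^(−0.0186·10/12)
= 2.4108 × 0.984620 = 2.37
Short position value = −(long value) = -A$2.37

-A$2.37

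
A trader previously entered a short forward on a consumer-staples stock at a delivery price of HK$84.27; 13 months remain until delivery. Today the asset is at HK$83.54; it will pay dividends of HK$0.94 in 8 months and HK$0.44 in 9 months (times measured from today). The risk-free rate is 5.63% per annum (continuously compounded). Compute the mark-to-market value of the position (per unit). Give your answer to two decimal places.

-HK$2.93

PV(remaining dividends) I = 0.94·e^(−0.0563·8/12) + 0.44·e^(−0.0563·9/12) = 1.3272
Current forward F = (S − I)·e^(rT) = (83.54 − 1.3272)·e^(0.0563·13/12) = 82.2128 × 1.062890 = 87.3832
Value (long) = (F − K)·e^(−rT) = (87.3832 − 84.27) × 0.940831 = 2.9290
Short position value = −(long value) = -HK$2.93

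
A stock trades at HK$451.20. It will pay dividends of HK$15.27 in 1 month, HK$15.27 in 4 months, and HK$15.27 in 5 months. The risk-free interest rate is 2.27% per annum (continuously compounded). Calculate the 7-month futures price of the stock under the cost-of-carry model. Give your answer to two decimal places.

HK$411.09

PV(dividends) I = 15.27·e^(−0.0227·1/12) + 15.27·e^(−0.0227·4/12) + 15.27·e^(−0.0227·5/12)
I = 15.2411 + 15.1549 + 15.1263 = 45.5223
F = (S − I)·e^(rT) = (451.20 − 45.5223) · e^(0.0227·7/12)
= 405.6777 · e^0.013242 = 405.6777 × 1.013330 = HK$411.09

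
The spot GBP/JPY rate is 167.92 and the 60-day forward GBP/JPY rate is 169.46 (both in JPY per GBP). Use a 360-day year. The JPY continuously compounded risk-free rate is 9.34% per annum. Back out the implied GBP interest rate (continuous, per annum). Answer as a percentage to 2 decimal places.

F = S·e^((r_JPY − r_GBP)T) ⇒ r_GBP = r_JPY − ln(F/S)/T
ln(169.46/167.92) = 0.009129; /(60/360) = 0.054774
r_GBP = 0.0934 − 0.054774 = 0.038626
r_GBP = 3.86%

3.86%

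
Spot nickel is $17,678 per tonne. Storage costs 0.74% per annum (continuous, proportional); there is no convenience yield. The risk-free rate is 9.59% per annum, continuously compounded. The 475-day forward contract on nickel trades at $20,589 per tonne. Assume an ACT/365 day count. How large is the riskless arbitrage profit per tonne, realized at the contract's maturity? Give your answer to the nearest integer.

$367 per tonne

Fair forward: F* = S·e^(carry·T), with carry = (r + u) = 0.0959 + 0.0074 = 0.1033
F* = 17678 · e^(0.1033 × 475/365) = 17678 · e^0.134432 = 17678 × 1.143887 = $20221.6344
Market $20589 > fair $20221.6344: forward overpriced → cash-and-carry (buy spot, short the forward).
At maturity, profit = |F_mkt − F*| = |20589 − 20221.6344| = $367 per tonne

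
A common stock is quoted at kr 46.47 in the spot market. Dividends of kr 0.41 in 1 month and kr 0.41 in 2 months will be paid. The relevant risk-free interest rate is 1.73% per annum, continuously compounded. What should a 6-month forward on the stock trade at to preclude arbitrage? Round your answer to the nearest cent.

kr 46.05

PV(dividends) I = 0.41·e^(−0.0173·1/12) + 0.41·e^(−0.0173·2/12)
I = 0.4094 + 0.4088 = 0.8182
F = (S − I)·e^(rT) = (46.47 − 0.8182) · e^(0.0173·6/12)
= 45.6518 · e^0.008650 = 45.6518 × 1.008688 = kr 46.05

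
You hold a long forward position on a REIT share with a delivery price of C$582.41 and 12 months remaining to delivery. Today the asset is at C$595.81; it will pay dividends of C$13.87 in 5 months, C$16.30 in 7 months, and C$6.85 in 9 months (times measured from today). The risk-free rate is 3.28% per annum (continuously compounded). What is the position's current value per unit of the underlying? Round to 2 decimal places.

-C$4.16

PV(remaining dividends) I = 13.87·e^(−0.0328·5/12) + 16.30·e^(−0.0328·7/12) + 6.85·e^(−0.0328·9/12) = 36.3564
Current forward F = (S − I)·e^(rT) = (595.81 − 36.3564)·e^(0.0328·12/12) = 559.4536 × 1.033344 = 578.1080
Value (long) = (F − K)·e^(−rT) = (578.1080 − 582.41) × 0.967732 = -4.1632
Value = -C$4.16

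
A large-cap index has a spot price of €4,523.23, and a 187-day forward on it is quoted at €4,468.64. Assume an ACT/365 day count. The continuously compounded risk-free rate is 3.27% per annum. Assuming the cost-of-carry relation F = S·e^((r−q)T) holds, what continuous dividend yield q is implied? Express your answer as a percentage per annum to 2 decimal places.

5.64%

From F = S·e^((r−q)T): (r − q) = ln(F/S)/T
ln(4468.64/4523.23) = ln(0.987931) = -0.012142
(r − q) = -0.012142 / (187/365) = -0.023700
q = r − ln(F/S)/T = 0.0327 + 0.023700 = 0.056400
q = 5.64%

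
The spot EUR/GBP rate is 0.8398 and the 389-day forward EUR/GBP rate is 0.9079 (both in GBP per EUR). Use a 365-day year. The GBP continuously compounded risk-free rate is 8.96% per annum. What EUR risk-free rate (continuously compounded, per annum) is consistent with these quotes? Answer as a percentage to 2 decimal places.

F = S·e^((r_GBP − r_EUR)T) ⇒ r_EUR = r_GBP − ln(F/S)/T
ln(0.9079/0.8398) = 0.077970; /(389/365) = 0.073160
r_EUR = 0.0896 − 0.073160 = 0.016440
r_EUR = 1.64%

1.64%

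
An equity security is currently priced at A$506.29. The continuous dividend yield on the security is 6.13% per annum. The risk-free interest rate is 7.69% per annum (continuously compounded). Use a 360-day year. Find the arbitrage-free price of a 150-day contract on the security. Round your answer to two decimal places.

A$509.59

F = S·e^((r − q)T) = 506.29 · e^((0.0769 − 0.0613) × 150/360)
= 506.29 · e^0.006500 = 506.29 × 1.006521
F = A$509.59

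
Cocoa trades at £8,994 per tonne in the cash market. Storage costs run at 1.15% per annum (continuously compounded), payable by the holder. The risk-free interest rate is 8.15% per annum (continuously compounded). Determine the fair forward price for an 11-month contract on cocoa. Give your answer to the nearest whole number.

£9,794 per tonne

Net carry = r + u − y = 0.0815 + 0.0115 − 0.0000 = 0.0930
F = S·e^((r+u−y)T) = 8994 · e^(0.0930 × 11/12) = 8994 · e^0.085250
= 8994 × 1.088989 = £9,794 per tonne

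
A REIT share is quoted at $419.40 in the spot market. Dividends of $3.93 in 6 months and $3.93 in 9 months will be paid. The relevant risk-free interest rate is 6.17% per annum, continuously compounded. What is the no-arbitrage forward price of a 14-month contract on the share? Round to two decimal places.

PV(dividends) I = 3.93·e^(−0.0617·6/12) + 3.93·e^(−0.0617·9/12)
I = 3.8106 + 3.7523 = 7.5629
F = (S − I)·e^(rT) = (419.40 − 7.5629) · e^(0.0617·14/12)
= 411.8371 · e^0.071983 = 411.8371 × 1.074637 = $442.58

$442.58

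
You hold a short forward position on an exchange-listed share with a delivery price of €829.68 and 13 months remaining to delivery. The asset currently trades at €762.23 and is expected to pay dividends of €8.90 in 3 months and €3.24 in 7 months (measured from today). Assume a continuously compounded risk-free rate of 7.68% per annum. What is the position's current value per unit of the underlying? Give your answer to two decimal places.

PV(remaining dividends) I = 8.90·e^(−0.0768·3/12) + 3.24·e^(−0.0768·7/12) = 11.8288
Current forward F = (S − I)·e^(rT) = (762.23 − 11.8288)·e^(0.0768·13/12) = 750.4012 × 1.086759 = 815.5053
Value (long) = (F − K)·e^(−rT) = (815.5053 − 829.68) × 0.920167 = -13.0431
Short position value = −(long value) = €13.04

€13.04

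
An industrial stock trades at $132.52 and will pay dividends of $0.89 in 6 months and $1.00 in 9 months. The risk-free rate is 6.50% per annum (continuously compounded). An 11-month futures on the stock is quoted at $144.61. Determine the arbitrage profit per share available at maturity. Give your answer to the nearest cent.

$5.88 per share

PV(dividends) I = 0.89·e^(−0.0650·6/12) + 1.00·e^(−0.0650·9/12) = 1.8140
Fair futures F* = (S − I)·e^(rT) = (132.52 − 1.8140)·e^0.059583 = 130.7060 × 1.061394 = 138.7306
Market $144.61 > fair 138.7306: forward overpriced → cash-and-carry (borrow at r, buy the stock and collect the dividends, short the forward).
Profit at T = |F_mkt − F*| = |144.61 − 138.7306| = $5.88 per share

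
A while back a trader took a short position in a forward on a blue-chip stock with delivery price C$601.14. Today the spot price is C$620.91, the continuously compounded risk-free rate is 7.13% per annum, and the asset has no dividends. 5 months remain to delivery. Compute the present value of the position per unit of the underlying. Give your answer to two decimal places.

Current fair forward for the remaining 5 months: F = S·e^(r·T), r = 0.0713
F = 620.91 · e^(0.0713 × 5/12) = 620.91 × 1.030154 = 639.6329
Value of long forward = (F − K)·e^(−rT) = (639.6329 − 601.14) · e^(−0.0713·5/12)
= 38.4929 × 0.970729 = 37.37
Short position value = −(long value) = -C$37.37

-C$37.37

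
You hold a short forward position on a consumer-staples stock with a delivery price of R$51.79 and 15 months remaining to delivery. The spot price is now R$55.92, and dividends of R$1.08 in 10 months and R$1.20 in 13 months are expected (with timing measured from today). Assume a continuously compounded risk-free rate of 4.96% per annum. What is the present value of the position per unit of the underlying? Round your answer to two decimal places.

-R$5.07

PV(remaining dividends) I = 1.08·e^(−0.0496·10/12) + 1.20·e^(−0.0496·13/12) = 2.1735
Current forward F = (S − I)·e^(rT) = (55.92 − 2.1735)·e^(0.0496·15/12) = 53.7465 × 1.063962 = 57.1842
Value (long) = (F − K)·e^(−rT) = (57.1842 − 51.79) × 0.939883 = 5.0699
Short position value = −(long value) = -R$5.07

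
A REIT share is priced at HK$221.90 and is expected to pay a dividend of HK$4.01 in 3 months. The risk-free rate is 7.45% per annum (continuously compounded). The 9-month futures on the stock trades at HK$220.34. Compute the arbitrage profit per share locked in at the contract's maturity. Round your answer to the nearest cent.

HK$10.15 per share

PV(dividends) I = 4.01·e^(−0.0745·3/12) = 3.9360
Fair futures F* = (S − I)·e^(rT) = (221.90 − 3.9360)·e^0.055875 = 217.9640 × 1.057465 = 230.4893
Market HK$220.34 < fair 230.4893: forward underpriced → reverse cash-and-carry (short the stock, invest proceeds at r, pay the dividends, go long the forward).
Profit at T = |F_mkt − F*| = |220.34 − 230.4893| = HK$10.15 per share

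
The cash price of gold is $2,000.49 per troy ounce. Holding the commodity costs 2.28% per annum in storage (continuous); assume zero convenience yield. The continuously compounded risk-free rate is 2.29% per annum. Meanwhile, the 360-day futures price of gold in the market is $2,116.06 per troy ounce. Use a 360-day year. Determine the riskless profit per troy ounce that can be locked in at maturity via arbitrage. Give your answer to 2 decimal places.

$22.03 per troy ounce

Fair futures: F* = S·e^(carry·T), with carry = (r + u) = 0.0229 + 0.0228 = 0.0457
F* = 2000.49 · e^(0.0457 × 360/360) = 2000.49 · e^0.04570000 = 2000.49 × 1.04676034 = $2094.0336
Market $2116.06 > fair $2094.0336: forward overpriced → cash-and-carry (buy spot, short the forward).
At maturity, profit = |F_mkt − F*| = |2116.06 − 2094.0336| = $22.03 per troy ounce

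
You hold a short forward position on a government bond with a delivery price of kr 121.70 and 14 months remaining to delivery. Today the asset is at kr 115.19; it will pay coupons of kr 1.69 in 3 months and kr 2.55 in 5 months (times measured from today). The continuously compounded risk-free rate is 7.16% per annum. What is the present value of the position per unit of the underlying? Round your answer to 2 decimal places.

kr 0.89

PV(remaining coupons) I = 1.69·e^(−0.0716·3/12) + 2.55·e^(−0.0716·5/12) = 4.1351
Current forward F = (S − I)·e^(rT) = (115.19 − 4.1351)·e^(0.0716·14/12) = 111.0549 × 1.087121 = 120.7301
Value (long) = (F − K)·e^(−rT) = (120.7301 − 121.70) × 0.919860 = -0.8922
Short position value = −(long value) = kr 0.89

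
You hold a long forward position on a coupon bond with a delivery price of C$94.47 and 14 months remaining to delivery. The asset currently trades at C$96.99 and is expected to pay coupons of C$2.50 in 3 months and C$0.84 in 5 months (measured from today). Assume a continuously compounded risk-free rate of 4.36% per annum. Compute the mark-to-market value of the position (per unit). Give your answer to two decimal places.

PV(remaining coupons) I = 2.50·e^(−0.0436·3/12) + 0.84·e^(−0.0436·5/12) = 3.2978
Current forward F = (S − I)·e^(rT) = (96.99 − 3.2978)·e^(0.0436·14/12) = 93.6922 × 1.052183 = 98.5813
Value (long) = (F − K)·e^(−rT) = (98.5813 − 94.47) × 0.950405 = 3.9074
Value = C$3.91

C$3.91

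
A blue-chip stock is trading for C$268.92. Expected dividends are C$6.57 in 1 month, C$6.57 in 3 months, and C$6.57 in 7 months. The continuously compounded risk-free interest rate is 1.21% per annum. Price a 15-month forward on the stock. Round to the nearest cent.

PV(dividends) I = 6.57·e^(−0.0121·1/12) + 6.57·e^(−0.0121·3/12) + 6.57·e^(−0.0121·7/12)
I = 6.5634 + 6.5502 + 6.5238 = 19.6374
F = (S − I)·e^(rT) = (268.92 − 19.6374) · e^(0.0121·15/12)
= 249.2826 · e^0.015125 = 249.2826 × 1.015240 = C$253.08

C$253.08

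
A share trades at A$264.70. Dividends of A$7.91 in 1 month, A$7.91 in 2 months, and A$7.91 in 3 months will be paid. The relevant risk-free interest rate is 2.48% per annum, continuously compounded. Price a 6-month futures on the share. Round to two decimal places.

A$244.08

PV(dividends) I = 7.91·e^(−0.0248·1/12) + 7.91·e^(−0.0248·2/12) + 7.91·e^(−0.0248·3/12)
I = 7.8937 + 7.8774 + 7.8611 = 23.6322
F = (S − I)·e^(rT) = (264.70 − 23.6322) · e^(0.0248·6/12)
= 241.0678 · e^0.012400 = 241.0678 × 1.012477 = A$244.08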